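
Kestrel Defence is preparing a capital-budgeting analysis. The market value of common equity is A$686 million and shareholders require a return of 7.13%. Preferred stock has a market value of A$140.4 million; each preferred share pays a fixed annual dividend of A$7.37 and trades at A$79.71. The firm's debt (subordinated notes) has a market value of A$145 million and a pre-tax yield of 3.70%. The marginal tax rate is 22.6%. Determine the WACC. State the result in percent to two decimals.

6.80%

Cost of preferred: Rp = 7.37 / 79.71 = 9.2460%.
Total capital V = 686 + 140.4 + 145 = 971.4.
Equity: weight = 686/971.4 = 0.7062; cost = 7.13%.
Preferred: weight = 140.4/971.4 = 0.1445; cost = 9.246%.
Subordinated notes: weight = 145/971.4 = 0.1493; after-tax cost = 3.7% × (1 − 22.6%) = 2.8638%.
WACC = 0.7062 × 7.1300% + 0.1445 × 9.2460% + 0.1493 × 2.8638% = 6.7990%.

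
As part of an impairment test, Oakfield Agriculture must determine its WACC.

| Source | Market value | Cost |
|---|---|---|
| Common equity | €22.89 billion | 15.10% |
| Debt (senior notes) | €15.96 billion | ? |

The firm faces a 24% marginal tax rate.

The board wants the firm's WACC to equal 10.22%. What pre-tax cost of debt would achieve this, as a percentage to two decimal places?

4.24%

Total capital V = 22.89 + 15.96 = 38.85.
Equity weight = 22.89/38.85 = 0.5892.
Senior notes weight = 15.96/38.85 = 0.4108.
Equity contribution = 0.5892 × 15.1% = 8.8968%.
Remaining for debt = 10.22% − 8.8968% = 1.3232%.
Rd × (1 − 24%) × 0.4108 = 1.3232%  ⇒  Rd = 4.2382%.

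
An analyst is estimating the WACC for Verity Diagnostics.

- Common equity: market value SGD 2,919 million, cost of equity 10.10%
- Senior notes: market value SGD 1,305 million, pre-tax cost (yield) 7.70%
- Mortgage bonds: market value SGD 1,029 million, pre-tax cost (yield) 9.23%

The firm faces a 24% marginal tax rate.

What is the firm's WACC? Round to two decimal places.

8.44%

Total capital V = 2919 + 1305 + 1029 = 5253.
Equity: weight = 2919/5253 = 0.5557; cost = 10.1%.
Senior notes: weight = 1305/5253 = 0.2484; after-tax cost = 7.7% × (1 − 24%) = 5.8520%.
Mortgage bonds: weight = 1029/5253 = 0.1959; after-tax cost = 9.23% × (1 − 24%) = 7.0148%.
WACC = 0.5557 × 10.1000% + 0.2484 × 5.8520% + 0.1959 × 7.0148% = 8.4403%.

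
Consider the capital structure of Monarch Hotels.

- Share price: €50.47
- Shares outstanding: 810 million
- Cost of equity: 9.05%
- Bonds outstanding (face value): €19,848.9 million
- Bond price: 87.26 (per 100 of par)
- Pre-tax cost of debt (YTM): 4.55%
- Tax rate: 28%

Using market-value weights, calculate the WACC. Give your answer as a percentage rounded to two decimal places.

7.33%

Market value of equity E = 50.47 × 810m = 40880.7m. Market value of debt D = 19848.9m × 87.26/100 = 17320.15014m.
Total capital V = 40880.7 + 17320.15014 = 58200.85014.
Equity: weight = 40880.7/58200.85014 = 0.7024; cost = 9.05%.
Bonds outstanding: weight = 17320.15014/58200.85014 = 0.2976; after-tax cost = 4.55% × (1 − 28%) = 3.2760%.
WACC = 0.7024 × 9.0500% + 0.2976 × 3.2760% = 7.3317%.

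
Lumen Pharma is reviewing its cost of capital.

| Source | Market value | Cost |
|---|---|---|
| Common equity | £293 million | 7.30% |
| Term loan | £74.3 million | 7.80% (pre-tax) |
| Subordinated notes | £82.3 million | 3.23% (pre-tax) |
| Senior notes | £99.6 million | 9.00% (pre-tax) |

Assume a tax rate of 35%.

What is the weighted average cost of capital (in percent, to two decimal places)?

Total capital V = 293 + 74.3 + 82.3 + 99.6 = 549.2.
Equity: weight = 293/549.2 = 0.5335; cost = 7.3%.
Term loan: weight = 74.3/549.2 = 0.1353; after-tax cost = 7.8% × (1 − 35%) = 5.0700%.
Subordinated notes: weight = 82.3/549.2 = 0.1499; after-tax cost = 3.23% × (1 − 35%) = 2.0995%.
Senior notes: weight = 99.6/549.2 = 0.1814; after-tax cost = 9% × (1 − 35%) = 5.8500%.
WACC = 0.5335 × 7.3000% + 0.1353 × 5.0700% + 0.1499 × 2.0995% + 0.1814 × 5.8500% = 5.9560%.

5.96%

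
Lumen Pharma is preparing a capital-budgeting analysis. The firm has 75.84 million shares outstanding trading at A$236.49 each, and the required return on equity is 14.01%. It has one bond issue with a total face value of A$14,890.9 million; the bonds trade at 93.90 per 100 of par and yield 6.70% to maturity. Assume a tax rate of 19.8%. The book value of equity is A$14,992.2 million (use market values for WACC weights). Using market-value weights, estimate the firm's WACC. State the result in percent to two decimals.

Market value of equity E = 236.49 × 75.84m = 17935.4016m. Market value of debt D = 14890.9m × 93.9/100 = 13982.5551m.
Total capital V = 17935.4016 + 13982.5551 = 31917.9567.
Equity: weight = 17935.4016/31917.9567 = 0.5619; cost = 14.01%.
Bonds outstanding: weight = 13982.5551/31917.9567 = 0.4381; after-tax cost = 6.7% × (1 − 19.8%) = 5.3734%.
WACC = 0.5619 × 14.0100% + 0.4381 × 5.3734% = 10.2265%.

10.23%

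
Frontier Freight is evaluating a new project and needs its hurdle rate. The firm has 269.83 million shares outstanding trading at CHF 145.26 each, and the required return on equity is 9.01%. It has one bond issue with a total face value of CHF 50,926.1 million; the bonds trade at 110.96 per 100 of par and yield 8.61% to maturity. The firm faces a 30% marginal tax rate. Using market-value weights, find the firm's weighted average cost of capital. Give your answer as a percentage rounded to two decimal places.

7.25%

Market value of equity E = 145.26 × 269.83m = 39195.5058m. Market value of debt D = 50926.1m × 110.96/100 = 56507.60056m.
Total capital V = 39195.5058 + 56507.60056 = 95703.10636.
Equity: weight = 39195.5058/95703.10636 = 0.4096; cost = 9.01%.
Bonds outstanding: weight = 56507.60056/95703.10636 = 0.5904; after-tax cost = 8.61% × (1 − 30%) = 6.0270%.
WACC = 0.4096 × 9.0100% + 0.5904 × 6.0270% = 7.2487%.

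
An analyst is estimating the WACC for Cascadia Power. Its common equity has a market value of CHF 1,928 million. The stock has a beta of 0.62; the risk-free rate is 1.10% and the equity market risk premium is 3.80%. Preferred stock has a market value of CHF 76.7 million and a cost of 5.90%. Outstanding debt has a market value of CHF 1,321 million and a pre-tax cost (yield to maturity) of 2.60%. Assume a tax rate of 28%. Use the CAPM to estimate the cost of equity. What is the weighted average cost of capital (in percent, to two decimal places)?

Cost of equity via CAPM: Re = 1.1% + 0.62 × 3.8% = 3.4560%.
Total capital V = 1928 + 76.7 + 1321 = 3325.7.
Equity: weight = 1928/3325.7 = 0.5797; cost = 3.456%.
Preferred: weight = 76.7/3325.7 = 0.0231; cost = 5.9%.
Debt: weight = 1321/3325.7 = 0.3972; after-tax cost = 2.6% × (1 − 28%) = 1.8720%.
WACC = 0.5797 × 3.4560% + 0.0231 × 5.9000% + 0.3972 × 1.8720% = 2.8832%.

2.88%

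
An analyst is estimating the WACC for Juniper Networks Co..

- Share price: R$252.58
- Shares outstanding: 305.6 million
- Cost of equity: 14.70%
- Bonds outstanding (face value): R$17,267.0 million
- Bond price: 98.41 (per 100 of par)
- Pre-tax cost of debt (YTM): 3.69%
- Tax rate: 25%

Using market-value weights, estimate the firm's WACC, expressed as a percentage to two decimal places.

Market value of equity E = 252.58 × 305.6m = 77188.448m. Market value of debt D = 17267m × 98.41/100 = 16992.4547m.
Total capital V = 77188.448 + 16992.4547 = 94180.9027.
Equity: weight = 77188.448/94180.9027 = 0.8196; cost = 14.7%.
Bonds outstanding: weight = 16992.4547/94180.9027 = 0.1804; after-tax cost = 3.69% × (1 − 25%) = 2.7675%.
WACC = 0.8196 × 14.7000% + 0.1804 × 2.7675% = 12.5471%.

12.55%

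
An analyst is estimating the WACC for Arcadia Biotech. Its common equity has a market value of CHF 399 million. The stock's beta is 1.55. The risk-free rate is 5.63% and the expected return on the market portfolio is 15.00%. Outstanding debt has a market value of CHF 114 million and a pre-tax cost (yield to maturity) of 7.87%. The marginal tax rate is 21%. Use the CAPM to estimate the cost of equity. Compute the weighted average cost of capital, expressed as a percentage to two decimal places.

17.06%

Market risk premium = 15.0% − 5.63% = 9.37%.
Cost of equity via CAPM: Re = 5.63% + 1.55 × 9.37% = 20.1535%.
Total capital V = 399 + 114 = 513.
Equity: weight = 399/513 = 0.7778; cost = 20.1535%.
Debt: weight = 114/513 = 0.2222; after-tax cost = 7.87% × (1 − 21%) = 6.2173%.
WACC = 0.7778 × 20.1535% + 0.2222 × 6.2173% = 17.0566%.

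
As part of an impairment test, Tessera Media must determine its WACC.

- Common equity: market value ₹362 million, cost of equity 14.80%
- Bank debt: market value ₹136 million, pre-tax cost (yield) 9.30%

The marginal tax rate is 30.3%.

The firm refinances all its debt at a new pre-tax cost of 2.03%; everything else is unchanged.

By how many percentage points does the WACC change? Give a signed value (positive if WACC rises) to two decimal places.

-1.38 pp

Current WACC:
Total capital V = 362 + 136 = 498.
Equity: weight = 362/498 = 0.7269; cost = 14.8%.
Bank debt: weight = 136/498 = 0.2731; after-tax cost = 9.3% × (1 − 30.3%) = 6.4821%.
WACC = 0.7269 × 14.8000% + 0.2731 × 6.4821% = 12.5284%.
After the change:
Total capital V = 362 + 136 = 498.
Equity: weight = 362/498 = 0.7269; cost = 14.8%.
Bank debt: weight = 136/498 = 0.2731; after-tax cost = 2.03% × (1 − 30.3%) = 1.4149%.
WACC = 0.7269 × 14.8000% + 0.2731 × 1.4149% = 11.1446%.
Change in WACC = 11.1446% − 12.5284% = -1.3838 pp.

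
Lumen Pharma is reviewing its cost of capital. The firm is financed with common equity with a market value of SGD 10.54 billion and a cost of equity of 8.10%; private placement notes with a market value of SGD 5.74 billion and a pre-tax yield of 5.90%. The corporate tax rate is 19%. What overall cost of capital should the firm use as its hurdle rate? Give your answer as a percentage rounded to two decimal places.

6.93%

Total capital V = 10.54 + 5.74 = 16.28.
Equity: weight = 10.54/16.28 = 0.6474; cost = 8.1%.
Private placement notes: weight = 5.74/16.28 = 0.3526; after-tax cost = 5.9% × (1 − 19%) = 4.7790%.
WACC = 0.6474 × 8.1000% + 0.3526 × 4.7790% = 6.9291%.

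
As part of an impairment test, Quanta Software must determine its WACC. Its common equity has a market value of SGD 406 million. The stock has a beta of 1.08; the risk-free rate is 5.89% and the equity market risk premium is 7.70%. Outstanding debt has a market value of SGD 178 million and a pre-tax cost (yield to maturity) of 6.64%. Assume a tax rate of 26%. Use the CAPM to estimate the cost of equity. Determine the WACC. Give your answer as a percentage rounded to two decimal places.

11.37%

Cost of equity via CAPM: Re = 5.89% + 1.08 × 7.7% = 14.2060%.
Total capital V = 406 + 178 = 584.
Equity: weight = 406/584 = 0.6952; cost = 14.206%.
Debt: weight = 178/584 = 0.3048; after-tax cost = 6.64% × (1 − 26%) = 4.9136%.
WACC = 0.6952 × 14.2060% + 0.3048 × 4.9136% = 11.3737%.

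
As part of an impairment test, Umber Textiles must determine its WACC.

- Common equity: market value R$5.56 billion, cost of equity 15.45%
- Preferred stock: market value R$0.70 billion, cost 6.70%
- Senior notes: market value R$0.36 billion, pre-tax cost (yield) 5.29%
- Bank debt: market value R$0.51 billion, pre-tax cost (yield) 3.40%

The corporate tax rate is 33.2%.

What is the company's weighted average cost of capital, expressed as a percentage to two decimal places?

13.05%

Total capital V = 5.56 + 0.7 + 0.36 + 0.51 = 7.13.
Equity: weight = 5.56/7.13 = 0.7798; cost = 15.45%.
Preferred: weight = 0.7/7.13 = 0.0982; cost = 6.7%.
Senior notes: weight = 0.36/7.13 = 0.0505; after-tax cost = 5.29% × (1 − 33.2%) = 3.5337%.
Bank debt: weight = 0.51/7.13 = 0.0715; after-tax cost = 3.4% × (1 − 33.2%) = 2.2712%.
WACC = 0.7798 × 15.4500% + 0.0982 × 6.7000% + 0.0505 × 3.5337% + 0.0715 × 2.2712% = 13.0466%.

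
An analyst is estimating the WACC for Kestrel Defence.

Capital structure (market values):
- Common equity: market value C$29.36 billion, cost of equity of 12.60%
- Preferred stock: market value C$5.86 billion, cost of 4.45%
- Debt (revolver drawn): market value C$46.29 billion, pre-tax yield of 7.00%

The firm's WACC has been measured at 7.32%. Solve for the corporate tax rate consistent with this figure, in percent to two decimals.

Total capital V = 29.36 + 5.86 + 46.29 = 81.51.
Equity weight = 29.36/81.51 = 0.3602.
Preferred weight = 5.86/81.51 = 0.0719.
Revolver drawn weight = 46.29/81.51 = 0.5679.
Equity contribution = 0.3602 × 12.6% = 4.5385%.
Preferred contribution = 0.0719 × 4.45% = 0.3199%.
Debt contribution must be 7.32% − 4.8585% = 2.4615%.
0.5679 × 7% × (1 − T) = 2.4615%  ⇒  (1 − T) = 0.6192.
T = 38.0797%.

38.08%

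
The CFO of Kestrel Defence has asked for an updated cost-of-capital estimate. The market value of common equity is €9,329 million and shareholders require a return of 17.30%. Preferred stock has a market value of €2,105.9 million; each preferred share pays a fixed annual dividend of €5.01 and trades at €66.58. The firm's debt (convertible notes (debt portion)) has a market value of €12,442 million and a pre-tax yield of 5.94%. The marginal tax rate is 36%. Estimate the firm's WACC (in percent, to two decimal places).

9.40%

Cost of preferred: Rp = 5.01 / 66.58 = 7.5248%.
Total capital V = 9329 + 2105.9 + 12442 = 23876.9.
Equity: weight = 9329/23876.9 = 0.3907; cost = 17.3%.
Preferred: weight = 2105.9/23876.9 = 0.0882; cost = 7.5248%.
Convertible notes (debt portion): weight = 12442/23876.9 = 0.5211; after-tax cost = 5.94% × (1 − 36%) = 3.8016%.
WACC = 0.3907 × 17.3000% + 0.0882 × 7.5248% + 0.5211 × 3.8016% = 9.4040%.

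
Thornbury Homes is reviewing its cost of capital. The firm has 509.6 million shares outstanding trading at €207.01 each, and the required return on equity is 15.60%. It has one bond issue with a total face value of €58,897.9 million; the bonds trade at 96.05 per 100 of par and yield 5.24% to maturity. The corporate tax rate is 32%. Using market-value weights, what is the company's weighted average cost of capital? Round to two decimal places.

Market value of equity E = 207.01 × 509.6m = 105492.296m. Market value of debt D = 58897.9m × 96.05/100 = 56571.43295m.
Total capital V = 105492.296 + 56571.43295 = 162063.72895.
Equity: weight = 105492.296/162063.72895 = 0.6509; cost = 15.6%.
Bonds outstanding: weight = 56571.43295/162063.72895 = 0.3491; after-tax cost = 5.24% × (1 − 32%) = 3.5632%.
WACC = 0.6509 × 15.6000% + 0.3491 × 3.5632% = 11.3983%.

11.40%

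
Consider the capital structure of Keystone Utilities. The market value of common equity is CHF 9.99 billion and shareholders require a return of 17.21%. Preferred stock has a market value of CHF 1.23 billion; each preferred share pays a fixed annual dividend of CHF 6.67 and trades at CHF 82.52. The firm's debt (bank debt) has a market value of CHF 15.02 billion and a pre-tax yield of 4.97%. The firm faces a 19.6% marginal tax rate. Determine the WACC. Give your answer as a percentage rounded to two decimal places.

Cost of preferred: Rp = 6.67 / 82.52 = 8.0829%.
Total capital V = 9.99 + 1.23 + 15.02 = 26.24.
Equity: weight = 9.99/26.24 = 0.3807; cost = 17.21%.
Preferred: weight = 1.23/26.24 = 0.0469; cost = 8.0829%.
Bank debt: weight = 15.02/26.24 = 0.5724; after-tax cost = 4.97% × (1 − 19.6%) = 3.9959%.
WACC = 0.3807 × 17.2100% + 0.0469 × 8.0829% + 0.5724 × 3.9959% = 9.2183%.

9.22%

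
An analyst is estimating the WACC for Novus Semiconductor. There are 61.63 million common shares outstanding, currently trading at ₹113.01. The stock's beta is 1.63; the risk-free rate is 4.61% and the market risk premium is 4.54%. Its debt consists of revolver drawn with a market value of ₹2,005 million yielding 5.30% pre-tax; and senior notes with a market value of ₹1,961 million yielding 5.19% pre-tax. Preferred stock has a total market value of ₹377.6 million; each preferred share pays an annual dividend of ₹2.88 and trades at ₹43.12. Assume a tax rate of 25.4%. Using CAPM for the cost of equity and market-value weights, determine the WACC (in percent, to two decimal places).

Cost of equity via CAPM: Re = 4.61% + 1.63 × 4.54% = 12.0102%.
Cost of preferred: Rp = 2.88 / 43.12 = 6.6790%.
Market value of equity E = 113.01 × 61.63m = 6964.8063m.
Total capital V = 6964.8063 + 377.6 + 2005 + 1961 = 11308.4063.
Equity: weight = 6964.8063/11308.4063 = 0.6159; cost = 12.0102%.
Preferred: weight = 377.6/11308.4063 = 0.0334; cost = 6.679%.
Revolver drawn: weight = 2005/11308.4063 = 0.1773; after-tax cost = 5.3% × (1 − 25.4%) = 3.9538%.
Senior notes: weight = 1961/11308.4063 = 0.1734; after-tax cost = 5.19% × (1 − 25.4%) = 3.8717%.
WACC = 0.6159 × 12.0102% + 0.0334 × 6.6790% + 0.1773 × 3.9538% + 0.1734 × 3.8717% = 8.9925%.

8.99%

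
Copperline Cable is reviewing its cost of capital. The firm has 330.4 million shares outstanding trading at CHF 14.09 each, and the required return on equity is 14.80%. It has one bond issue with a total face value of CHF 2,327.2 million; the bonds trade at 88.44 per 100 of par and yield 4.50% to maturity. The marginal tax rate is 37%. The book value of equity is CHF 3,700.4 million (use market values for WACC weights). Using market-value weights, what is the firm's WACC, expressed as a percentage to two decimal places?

Market value of equity E = 14.09 × 330.4m = 4655.336m. Market value of debt D = 2327.2m × 88.44/100 = 2058.17568m.
Total capital V = 4655.336 + 2058.17568 = 6713.51168.
Equity: weight = 4655.336/6713.51168 = 0.6934; cost = 14.8%.
Bonds outstanding: weight = 2058.17568/6713.51168 = 0.3066; after-tax cost = 4.5% × (1 − 37%) = 2.8350%.
WACC = 0.6934 × 14.8000% + 0.3066 × 2.8350% = 11.1319%.

11.13%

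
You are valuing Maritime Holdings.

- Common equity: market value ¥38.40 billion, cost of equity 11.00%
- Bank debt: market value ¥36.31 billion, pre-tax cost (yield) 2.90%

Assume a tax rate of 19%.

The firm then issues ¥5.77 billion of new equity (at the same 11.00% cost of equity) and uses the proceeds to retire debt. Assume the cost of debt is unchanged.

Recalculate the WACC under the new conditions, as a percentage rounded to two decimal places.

After the change:
Total capital V = 44.17 + 30.54 = 74.71.
Equity: weight = 44.17/74.71 = 0.5912; cost = 11%.
Bank debt: weight = 30.54/74.71 = 0.4088; after-tax cost = 2.9% × (1 − 19%) = 2.3490%.
WACC = 0.5912 × 11.0000% + 0.4088 × 2.3490% = 7.4636%.

7.46%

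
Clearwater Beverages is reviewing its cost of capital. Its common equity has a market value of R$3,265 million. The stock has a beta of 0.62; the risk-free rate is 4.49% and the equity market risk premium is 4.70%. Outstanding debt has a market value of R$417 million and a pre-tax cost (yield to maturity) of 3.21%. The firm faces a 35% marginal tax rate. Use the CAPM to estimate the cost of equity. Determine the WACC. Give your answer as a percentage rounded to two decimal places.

6.80%

Cost of equity via CAPM: Re = 4.49% + 0.62 × 4.7% = 7.4040%.
Total capital V = 3265 + 417 = 3682.
Equity: weight = 3265/3682 = 0.8867; cost = 7.404%.
Debt: weight = 417/3682 = 0.1133; after-tax cost = 3.21% × (1 − 35%) = 2.0865%.
WACC = 0.8867 × 7.4040% + 0.1133 × 2.0865% = 6.8018%.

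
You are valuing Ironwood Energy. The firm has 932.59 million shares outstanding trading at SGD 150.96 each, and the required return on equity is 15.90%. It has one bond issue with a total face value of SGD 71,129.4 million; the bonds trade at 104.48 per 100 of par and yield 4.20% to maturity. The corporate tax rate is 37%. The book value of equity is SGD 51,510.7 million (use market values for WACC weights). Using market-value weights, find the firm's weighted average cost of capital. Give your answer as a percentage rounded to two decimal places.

11.32%

Market value of equity E = 150.96 × 932.59m = 140783.7864m. Market value of debt D = 71129.4m × 104.48/100 = 74315.99712m.
Total capital V = 140783.7864 + 74315.99712 = 215099.78352.
Equity: weight = 140783.7864/215099.78352 = 0.6545; cost = 15.9%.
Bonds outstanding: weight = 74315.99712/215099.78352 = 0.3455; after-tax cost = 4.2% × (1 − 37%) = 2.6460%.
WACC = 0.6545 × 15.9000% + 0.3455 × 2.6460% = 11.3208%.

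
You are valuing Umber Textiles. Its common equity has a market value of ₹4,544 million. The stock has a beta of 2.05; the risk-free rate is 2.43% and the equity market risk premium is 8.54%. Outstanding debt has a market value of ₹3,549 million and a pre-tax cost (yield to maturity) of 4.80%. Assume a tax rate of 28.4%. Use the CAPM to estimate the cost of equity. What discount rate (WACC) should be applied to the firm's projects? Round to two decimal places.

12.70%

Cost of equity via CAPM: Re = 2.43% + 2.05 × 8.54% = 19.9370%.
Total capital V = 4544 + 3549 = 8093.
Equity: weight = 4544/8093 = 0.5615; cost = 19.937%.
Debt: weight = 3549/8093 = 0.4385; after-tax cost = 4.8% × (1 − 28.4%) = 3.4368%.
WACC = 0.5615 × 19.9370% + 0.4385 × 3.4368% = 12.7012%.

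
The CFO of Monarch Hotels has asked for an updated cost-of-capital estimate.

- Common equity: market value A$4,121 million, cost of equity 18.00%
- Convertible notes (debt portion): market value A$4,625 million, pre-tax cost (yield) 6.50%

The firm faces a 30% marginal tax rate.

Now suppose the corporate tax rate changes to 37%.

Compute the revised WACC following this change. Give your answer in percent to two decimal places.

10.65%

After the change:
Total capital V = 4121 + 4625 = 8746.
Equity: weight = 4121/8746 = 0.4712; cost = 18%.
Convertible notes (debt portion): weight = 4625/8746 = 0.5288; after-tax cost = 6.5% × (1 − 37%) = 4.0950%.
WACC = 0.4712 × 18.0000% + 0.5288 × 4.0950% = 10.6469%.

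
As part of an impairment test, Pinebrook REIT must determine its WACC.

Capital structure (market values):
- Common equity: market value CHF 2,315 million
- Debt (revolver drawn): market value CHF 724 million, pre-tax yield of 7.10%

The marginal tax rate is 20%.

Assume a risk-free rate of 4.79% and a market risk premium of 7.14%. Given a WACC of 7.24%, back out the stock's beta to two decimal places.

0.41

Total capital V = 2315 + 724 = 3039.
Equity weight = 2315/3039 = 0.7618.
Revolver drawn weight = 724/3039 = 0.2382.
Debt contribution = 0.2382 × 7.1% × (1 − 20%) = 1.3532%.
Required equity contribution = 7.24% − 1.3532% = 5.8868%  ⇒  Re = 7.7279%.
CAPM: 7.7279% = 4.79% + β × 7.14%  ⇒  β = 0.4115.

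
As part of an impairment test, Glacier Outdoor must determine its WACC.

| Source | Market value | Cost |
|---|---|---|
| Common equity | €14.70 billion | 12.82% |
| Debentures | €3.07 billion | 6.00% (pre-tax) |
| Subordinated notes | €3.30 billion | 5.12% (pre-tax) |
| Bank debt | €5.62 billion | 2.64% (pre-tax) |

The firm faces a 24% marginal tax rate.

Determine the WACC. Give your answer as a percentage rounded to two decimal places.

8.49%

Total capital V = 14.7 + 3.07 + 3.3 + 5.62 = 26.69.
Equity: weight = 14.7/26.69 = 0.5508; cost = 12.82%.
Debentures: weight = 3.07/26.69 = 0.1150; after-tax cost = 6% × (1 − 24%) = 4.5600%.
Subordinated notes: weight = 3.3/26.69 = 0.1236; after-tax cost = 5.12% × (1 − 24%) = 3.8912%.
Bank debt: weight = 5.62/26.69 = 0.2106; after-tax cost = 2.64% × (1 − 24%) = 2.0064%.
WACC = 0.5508 × 12.8200% + 0.1150 × 4.5600% + 0.1236 × 3.8912% + 0.2106 × 2.0064% = 8.4890%.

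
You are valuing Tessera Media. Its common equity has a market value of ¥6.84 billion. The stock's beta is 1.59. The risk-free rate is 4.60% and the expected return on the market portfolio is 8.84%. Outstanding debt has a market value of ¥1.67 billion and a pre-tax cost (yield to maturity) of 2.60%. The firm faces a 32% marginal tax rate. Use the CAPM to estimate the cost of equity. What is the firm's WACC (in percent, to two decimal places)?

9.46%

Market risk premium = 8.84% − 4.6% = 4.24%.
Cost of equity via CAPM: Re = 4.6% + 1.59 × 4.24% = 11.3416%.
Total capital V = 6.84 + 1.67 = 8.51.
Equity: weight = 6.84/8.51 = 0.8038; cost = 11.3416%.
Debt: weight = 1.67/8.51 = 0.1962; after-tax cost = 2.6% × (1 − 32%) = 1.7680%.
WACC = 0.8038 × 11.3416% + 0.1962 × 1.7680% = 9.4629%.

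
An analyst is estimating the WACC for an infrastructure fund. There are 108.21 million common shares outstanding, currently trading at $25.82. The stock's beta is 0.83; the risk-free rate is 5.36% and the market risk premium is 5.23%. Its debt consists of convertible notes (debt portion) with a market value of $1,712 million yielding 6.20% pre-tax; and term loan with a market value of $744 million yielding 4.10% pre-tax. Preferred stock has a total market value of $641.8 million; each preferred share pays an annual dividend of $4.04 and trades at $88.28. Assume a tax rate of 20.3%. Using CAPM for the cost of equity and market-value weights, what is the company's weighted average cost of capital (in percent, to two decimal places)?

6.95%

Cost of equity via CAPM: Re = 5.36% + 0.83 × 5.23% = 9.7009%.
Cost of preferred: Rp = 4.04 / 88.28 = 4.5763%.
Market value of equity E = 25.82 × 108.21m = 2793.9822m.
Total capital V = 2793.9822 + 641.8 + 1712 + 744 = 5891.7822.
Equity: weight = 2793.9822/5891.7822 = 0.4742; cost = 9.7009%.
Preferred: weight = 641.8/5891.7822 = 0.1089; cost = 4.5763%.
Convertible notes (debt portion): weight = 1712/5891.7822 = 0.2906; after-tax cost = 6.2% × (1 − 20.3%) = 4.9414%.
Term loan: weight = 744/5891.7822 = 0.1263; after-tax cost = 4.1% × (1 − 20.3%) = 3.2677%.
WACC = 0.4742 × 9.7009% + 0.1089 × 4.5763% + 0.2906 × 4.9414% + 0.1263 × 3.2677% = 6.9473%.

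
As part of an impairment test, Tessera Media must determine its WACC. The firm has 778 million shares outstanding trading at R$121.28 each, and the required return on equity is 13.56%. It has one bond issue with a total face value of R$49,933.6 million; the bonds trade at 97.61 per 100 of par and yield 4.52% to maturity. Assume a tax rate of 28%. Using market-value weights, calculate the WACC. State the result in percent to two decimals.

10.05%

Market value of equity E = 121.28 × 778m = 94355.84m. Market value of debt D = 49933.6m × 97.61/100 = 48740.18696m.
Total capital V = 94355.84 + 48740.18696 = 143096.02696.
Equity: weight = 94355.84/143096.02696 = 0.6594; cost = 13.56%.
Bonds outstanding: weight = 48740.18696/143096.02696 = 0.3406; after-tax cost = 4.52% × (1 − 28%) = 3.2544%.
WACC = 0.6594 × 13.5600% + 0.3406 × 3.2544% = 10.0498%.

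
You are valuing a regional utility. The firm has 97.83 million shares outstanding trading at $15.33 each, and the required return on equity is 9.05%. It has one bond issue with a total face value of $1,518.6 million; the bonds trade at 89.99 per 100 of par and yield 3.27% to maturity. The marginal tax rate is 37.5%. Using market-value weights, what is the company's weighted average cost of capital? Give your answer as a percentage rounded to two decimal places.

Market value of equity E = 15.33 × 97.83m = 1499.7339m. Market value of debt D = 1518.6m × 89.99/100 = 1366.58814m.
Total capital V = 1499.7339 + 1366.58814 = 2866.32204.
Equity: weight = 1499.7339/2866.32204 = 0.5232; cost = 9.05%.
Bonds outstanding: weight = 1366.58814/2866.32204 = 0.4768; after-tax cost = 3.27% × (1 − 37.5%) = 2.0438%.
WACC = 0.5232 × 9.0500% + 0.4768 × 2.0438% = 5.7096%.

5.71%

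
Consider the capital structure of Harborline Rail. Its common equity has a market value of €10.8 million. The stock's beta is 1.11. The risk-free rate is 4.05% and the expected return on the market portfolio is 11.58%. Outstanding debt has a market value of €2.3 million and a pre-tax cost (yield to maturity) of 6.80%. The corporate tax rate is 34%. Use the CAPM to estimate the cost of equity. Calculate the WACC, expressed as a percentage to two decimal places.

Market risk premium = 11.58% − 4.05% = 7.53%.
Cost of equity via CAPM: Re = 4.05% + 1.11 × 7.53% = 12.4083%.
Total capital V = 10.8 + 2.3 = 13.1.
Equity: weight = 10.8/13.1 = 0.8244; cost = 12.4083%.
Debt: weight = 2.3/13.1 = 0.1756; after-tax cost = 6.8% × (1 − 34%) = 4.4880%.
WACC = 0.8244 × 12.4083% + 0.1756 × 4.4880% = 11.0177%.

11.02%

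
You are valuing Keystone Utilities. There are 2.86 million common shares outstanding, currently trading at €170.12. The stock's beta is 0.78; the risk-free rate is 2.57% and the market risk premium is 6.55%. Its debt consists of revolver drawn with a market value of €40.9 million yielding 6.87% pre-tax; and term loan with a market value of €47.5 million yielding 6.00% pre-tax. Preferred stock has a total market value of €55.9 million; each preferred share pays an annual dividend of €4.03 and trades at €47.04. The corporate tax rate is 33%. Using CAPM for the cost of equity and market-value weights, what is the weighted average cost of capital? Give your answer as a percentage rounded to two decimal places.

Cost of equity via CAPM: Re = 2.57% + 0.78 × 6.55% = 7.6790%.
Cost of preferred: Rp = 4.03 / 47.04 = 8.5672%.
Market value of equity E = 170.12 × 2.86m = 486.5432m.
Total capital V = 486.5432 + 55.9 + 40.9 + 47.5 = 630.8432.
Equity: weight = 486.5432/630.8432 = 0.7713; cost = 7.679%.
Preferred: weight = 55.9/630.8432 = 0.0886; cost = 8.5672%.
Revolver drawn: weight = 40.9/630.8432 = 0.0648; after-tax cost = 6.87% × (1 − 33%) = 4.6029%.
Term loan: weight = 47.5/630.8432 = 0.0753; after-tax cost = 6% × (1 − 33%) = 4.0200%.
WACC = 0.7713 × 7.6790% + 0.0886 × 8.5672% + 0.0648 × 4.6029% + 0.0753 × 4.0200% = 7.2828%.

7.28%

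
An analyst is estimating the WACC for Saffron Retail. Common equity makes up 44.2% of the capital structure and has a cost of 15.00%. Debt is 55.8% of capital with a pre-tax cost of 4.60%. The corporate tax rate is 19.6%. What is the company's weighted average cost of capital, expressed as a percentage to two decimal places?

After-tax cost of debt = 4.6% × (1 − 19.6%) = 3.6984%.
WACC = 0.442 × 15.0000% + 0.558 × 3.6984% = 8.6937%.

8.69%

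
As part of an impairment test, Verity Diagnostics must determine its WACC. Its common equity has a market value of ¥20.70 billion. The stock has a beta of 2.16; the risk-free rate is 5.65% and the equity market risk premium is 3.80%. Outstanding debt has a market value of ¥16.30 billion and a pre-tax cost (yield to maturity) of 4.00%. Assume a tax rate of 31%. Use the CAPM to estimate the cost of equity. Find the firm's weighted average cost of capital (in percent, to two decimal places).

8.97%

Cost of equity via CAPM: Re = 5.65% + 2.16 × 3.8% = 13.8580%.
Total capital V = 20.7 + 16.3 = 37.
Equity: weight = 20.7/37 = 0.5595; cost = 13.858%.
Debt: weight = 16.3/37 = 0.4405; after-tax cost = 4% × (1 − 31%) = 2.7600%.
WACC = 0.5595 × 13.8580% + 0.4405 × 2.7600% = 8.9689%.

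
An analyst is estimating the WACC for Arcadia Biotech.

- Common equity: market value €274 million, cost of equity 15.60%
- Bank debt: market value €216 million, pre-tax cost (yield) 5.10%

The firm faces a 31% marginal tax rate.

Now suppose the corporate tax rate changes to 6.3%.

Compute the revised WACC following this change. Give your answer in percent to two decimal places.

After the change:
Total capital V = 274 + 216 = 490.
Equity: weight = 274/490 = 0.5592; cost = 15.6%.
Bank debt: weight = 216/490 = 0.4408; after-tax cost = 5.1% × (1 − 6.3%) = 4.7787%.
WACC = 0.5592 × 15.6000% + 0.4408 × 4.7787% = 10.8298%.

10.83%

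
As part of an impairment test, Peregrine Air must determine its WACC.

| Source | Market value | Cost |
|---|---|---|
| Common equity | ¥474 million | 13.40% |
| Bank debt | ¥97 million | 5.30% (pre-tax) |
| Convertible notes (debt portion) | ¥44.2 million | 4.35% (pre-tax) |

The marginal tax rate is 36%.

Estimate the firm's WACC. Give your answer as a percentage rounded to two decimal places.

11.06%

Total capital V = 474 + 97 + 44.2 = 615.2.
Equity: weight = 474/615.2 = 0.7705; cost = 13.4%.
Bank debt: weight = 97/615.2 = 0.1577; after-tax cost = 5.3% × (1 − 36%) = 3.3920%.
Convertible notes (debt portion): weight = 44.2/615.2 = 0.0718; after-tax cost = 4.35% × (1 − 36%) = 2.7840%.
WACC = 0.7705 × 13.4000% + 0.1577 × 3.3920% + 0.0718 × 2.7840% = 11.0593%.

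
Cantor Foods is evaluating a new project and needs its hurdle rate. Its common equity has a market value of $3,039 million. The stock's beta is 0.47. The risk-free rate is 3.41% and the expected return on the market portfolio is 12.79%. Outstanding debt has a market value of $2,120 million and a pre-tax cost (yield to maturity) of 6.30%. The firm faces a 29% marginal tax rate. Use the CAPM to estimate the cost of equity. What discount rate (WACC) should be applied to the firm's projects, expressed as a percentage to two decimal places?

6.44%

Market risk premium = 12.79% − 3.41% = 9.38%.
Cost of equity via CAPM: Re = 3.41% + 0.47 × 9.38% = 7.8186%.
Total capital V = 3039 + 2120 = 5159.
Equity: weight = 3039/5159 = 0.5891; cost = 7.8186%.
Debt: weight = 2120/5159 = 0.4109; after-tax cost = 6.3% × (1 − 29%) = 4.4730%.
WACC = 0.5891 × 7.8186% + 0.4109 × 4.4730% = 6.4438%.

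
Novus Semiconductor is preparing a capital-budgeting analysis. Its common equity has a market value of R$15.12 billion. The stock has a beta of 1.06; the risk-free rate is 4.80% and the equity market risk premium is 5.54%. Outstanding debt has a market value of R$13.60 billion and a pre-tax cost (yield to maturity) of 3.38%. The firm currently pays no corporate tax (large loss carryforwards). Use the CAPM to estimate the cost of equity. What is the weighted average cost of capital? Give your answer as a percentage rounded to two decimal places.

7.22%

Cost of equity via CAPM: Re = 4.8% + 1.06 × 5.54% = 10.6724%.
Total capital V = 15.12 + 13.6 = 28.72.
Equity: weight = 15.12/28.72 = 0.5265; cost = 10.6724%.
Debt: weight = 13.6/28.72 = 0.4735; after-tax cost = 3.38% × (1 − 0%) = 3.3800%.
WACC = 0.5265 × 10.6724% + 0.4735 × 3.3800% = 7.2192%.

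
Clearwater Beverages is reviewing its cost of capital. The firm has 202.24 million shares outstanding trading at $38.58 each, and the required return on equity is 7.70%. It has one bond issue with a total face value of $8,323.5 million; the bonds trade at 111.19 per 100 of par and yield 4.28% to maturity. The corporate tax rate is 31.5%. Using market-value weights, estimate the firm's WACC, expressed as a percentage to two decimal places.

5.11%

Market value of equity E = 38.58 × 202.24m = 7802.4192m. Market value of debt D = 8323.5m × 111.19/100 = 9254.89965m.
Total capital V = 7802.4192 + 9254.89965 = 17057.31885.
Equity: weight = 7802.4192/17057.31885 = 0.4574; cost = 7.7%.
Bonds outstanding: weight = 9254.89965/17057.31885 = 0.5426; after-tax cost = 4.28% × (1 − 31.5%) = 2.9318%.
WACC = 0.4574 × 7.7000% + 0.5426 × 2.9318% = 5.1129%.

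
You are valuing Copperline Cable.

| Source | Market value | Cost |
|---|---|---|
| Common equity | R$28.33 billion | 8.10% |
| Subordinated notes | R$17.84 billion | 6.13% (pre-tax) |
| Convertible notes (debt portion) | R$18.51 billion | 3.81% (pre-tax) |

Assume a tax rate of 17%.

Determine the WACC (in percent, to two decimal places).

Total capital V = 28.33 + 17.84 + 18.51 = 64.68.
Equity: weight = 28.33/64.68 = 0.4380; cost = 8.1%.
Subordinated notes: weight = 17.84/64.68 = 0.2758; after-tax cost = 6.13% × (1 − 17%) = 5.0879%.
Convertible notes (debt portion): weight = 18.51/64.68 = 0.2862; after-tax cost = 3.81% × (1 − 17%) = 3.1623%.
WACC = 0.4380 × 8.1000% + 0.2758 × 5.0879% + 0.2862 × 3.1623% = 5.8561%.

5.86%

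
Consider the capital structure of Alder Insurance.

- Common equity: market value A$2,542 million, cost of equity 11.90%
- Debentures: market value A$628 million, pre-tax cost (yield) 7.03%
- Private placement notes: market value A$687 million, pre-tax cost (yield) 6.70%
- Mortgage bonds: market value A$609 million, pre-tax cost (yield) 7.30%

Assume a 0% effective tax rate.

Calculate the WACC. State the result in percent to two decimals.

9.79%

Total capital V = 2542 + 628 + 687 + 609 = 4466.
Equity: weight = 2542/4466 = 0.5692; cost = 11.9%.
Debentures: weight = 628/4466 = 0.1406; after-tax cost = 7.03% × (1 − 0%) = 7.0300%.
Private placement notes: weight = 687/4466 = 0.1538; after-tax cost = 6.7% × (1 − 0%) = 6.7000%.
Mortgage bonds: weight = 609/4466 = 0.1364; after-tax cost = 7.3% × (1 − 0%) = 7.3000%.
WACC = 0.5692 × 11.9000% + 0.1406 × 7.0300% + 0.1538 × 6.7000% + 0.1364 × 7.3000% = 9.7880%.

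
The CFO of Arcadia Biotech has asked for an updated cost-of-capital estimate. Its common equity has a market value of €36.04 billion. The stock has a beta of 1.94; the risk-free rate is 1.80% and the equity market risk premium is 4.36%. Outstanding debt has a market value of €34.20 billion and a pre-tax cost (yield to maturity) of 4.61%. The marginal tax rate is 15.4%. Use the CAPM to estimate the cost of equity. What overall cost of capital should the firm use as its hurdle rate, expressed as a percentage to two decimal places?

Cost of equity via CAPM: Re = 1.8% + 1.94 × 4.36% = 10.2584%.
Total capital V = 36.04 + 34.2 = 70.24.
Equity: weight = 36.04/70.24 = 0.5131; cost = 10.2584%.
Debt: weight = 34.2/70.24 = 0.4869; after-tax cost = 4.61% × (1 − 15.4%) = 3.9001%.
WACC = 0.5131 × 10.2584% + 0.4869 × 3.9001% = 7.1625%.

7.16%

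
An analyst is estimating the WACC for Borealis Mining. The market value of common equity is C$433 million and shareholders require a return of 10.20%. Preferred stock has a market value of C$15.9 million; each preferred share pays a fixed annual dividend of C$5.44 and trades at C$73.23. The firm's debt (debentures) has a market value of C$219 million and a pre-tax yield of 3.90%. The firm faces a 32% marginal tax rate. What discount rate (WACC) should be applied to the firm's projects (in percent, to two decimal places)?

7.66%

Cost of preferred: Rp = 5.44 / 73.23 = 7.4286%.
Total capital V = 433 + 15.9 + 219 = 667.9.
Equity: weight = 433/667.9 = 0.6483; cost = 10.2%.
Preferred: weight = 15.9/667.9 = 0.0238; cost = 7.4286%.
Debentures: weight = 219/667.9 = 0.3279; after-tax cost = 3.9% × (1 − 32%) = 2.6520%.
WACC = 0.6483 × 10.2000% + 0.0238 × 7.4286% + 0.3279 × 2.6520% = 7.6591%.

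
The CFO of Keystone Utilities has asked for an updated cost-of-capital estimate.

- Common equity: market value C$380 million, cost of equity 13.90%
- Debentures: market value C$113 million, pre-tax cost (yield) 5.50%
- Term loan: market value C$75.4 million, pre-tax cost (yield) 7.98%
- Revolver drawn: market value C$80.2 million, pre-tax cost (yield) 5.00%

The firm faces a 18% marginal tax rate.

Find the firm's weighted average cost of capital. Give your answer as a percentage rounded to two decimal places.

Total capital V = 380 + 113 + 75.4 + 80.2 = 648.6.
Equity: weight = 380/648.6 = 0.5859; cost = 13.9%.
Debentures: weight = 113/648.6 = 0.1742; after-tax cost = 5.5% × (1 − 18%) = 4.5100%.
Term loan: weight = 75.4/648.6 = 0.1163; after-tax cost = 7.98% × (1 − 18%) = 6.5436%.
Revolver drawn: weight = 80.2/648.6 = 0.1237; after-tax cost = 5% × (1 − 18%) = 4.1000%.
WACC = 0.5859 × 13.9000% + 0.1742 × 4.5100% + 0.1163 × 6.5436% + 0.1237 × 4.1000% = 10.1971%.

10.20%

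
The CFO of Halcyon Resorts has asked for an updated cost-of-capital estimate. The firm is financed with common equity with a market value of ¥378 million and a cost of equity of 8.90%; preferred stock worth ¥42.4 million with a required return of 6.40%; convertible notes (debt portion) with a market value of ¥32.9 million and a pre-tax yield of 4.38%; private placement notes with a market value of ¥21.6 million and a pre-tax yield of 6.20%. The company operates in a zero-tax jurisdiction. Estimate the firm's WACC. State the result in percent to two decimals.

Total capital V = 378 + 42.4 + 32.9 + 21.6 = 474.9.
Equity: weight = 378/474.9 = 0.7960; cost = 8.9%.
Preferred: weight = 42.4/474.9 = 0.0893; cost = 6.4%.
Convertible notes (debt portion): weight = 32.9/474.9 = 0.0693; after-tax cost = 4.38% × (1 − 0%) = 4.3800%.
Private placement notes: weight = 21.6/474.9 = 0.0455; after-tax cost = 6.2% × (1 − 0%) = 6.2000%.
WACC = 0.7960 × 8.9000% + 0.0893 × 6.4000% + 0.0693 × 4.3800% + 0.0455 × 6.2000% = 8.2409%.

8.24%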